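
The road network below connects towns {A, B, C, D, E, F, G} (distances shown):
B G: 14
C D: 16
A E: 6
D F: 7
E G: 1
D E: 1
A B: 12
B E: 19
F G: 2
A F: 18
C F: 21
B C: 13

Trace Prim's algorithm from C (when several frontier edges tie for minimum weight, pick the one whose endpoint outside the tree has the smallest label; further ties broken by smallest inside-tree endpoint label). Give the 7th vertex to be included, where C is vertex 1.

Prim's algorithm from C:
Step 1: cheapest edge leaving the tree is B C (13); add B.
Step 2: cheapest edge leaving the tree is A B (12); add A.
Step 3: cheapest edge leaving the tree is A E (6); add E.
Step 4: cheapest edge leaving the tree is D E (1); add D.
Step 5: cheapest edge leaving the tree is E G (1); add G.
Step 6: cheapest edge leaving the tree is F G (2); add F.
Vertex order: C, B, A, E, D, G, F. The 7th vertex is F.

F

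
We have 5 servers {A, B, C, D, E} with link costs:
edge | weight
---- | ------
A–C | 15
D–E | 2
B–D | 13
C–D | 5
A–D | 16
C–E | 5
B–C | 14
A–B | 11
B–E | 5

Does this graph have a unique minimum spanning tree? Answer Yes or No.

No

Sort edges by weight, then run Kruskal:
D–E (2): add — endpoints in different components.
B–E (5): add — endpoints in different components.
C–D (5): add — endpoints in different components.
C–E (5): skip — C and E already connected.
A–B (11): add — endpoints in different components.
Non-tree edge C–E has weight 5, equal to the heaviest edge on its tree cycle — swapping gives another MST of the same weight. Not unique.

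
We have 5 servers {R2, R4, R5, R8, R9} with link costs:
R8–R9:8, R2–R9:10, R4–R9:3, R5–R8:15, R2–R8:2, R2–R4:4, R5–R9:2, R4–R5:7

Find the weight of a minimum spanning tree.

Grow the tree from R9 using Prim:
Step 1: frontier [R5–R9 2, R4–R9 3, R8–R9 8, R2–R9 10] → take R5–R9 (2); add R5.
Step 2: frontier [R4–R5 7, R5–R8 15, R4–R9 3, R8–R9 8, R2–R9 10] → take R4–R9 (3); add R4.
Step 3: frontier [R2–R4 4, R5–R8 15, R8–R9 8, R2–R9 10] → take R2–R4 (4); add R2.
Step 4: frontier [R2–R8 2, R5–R8 15, R8–R9 8] → take R2–R8 (2); add R8.
MST edges: R5–R9, R4–R9, R2–R4, R2–R8; total weight 2+3+4+2 = 11.

11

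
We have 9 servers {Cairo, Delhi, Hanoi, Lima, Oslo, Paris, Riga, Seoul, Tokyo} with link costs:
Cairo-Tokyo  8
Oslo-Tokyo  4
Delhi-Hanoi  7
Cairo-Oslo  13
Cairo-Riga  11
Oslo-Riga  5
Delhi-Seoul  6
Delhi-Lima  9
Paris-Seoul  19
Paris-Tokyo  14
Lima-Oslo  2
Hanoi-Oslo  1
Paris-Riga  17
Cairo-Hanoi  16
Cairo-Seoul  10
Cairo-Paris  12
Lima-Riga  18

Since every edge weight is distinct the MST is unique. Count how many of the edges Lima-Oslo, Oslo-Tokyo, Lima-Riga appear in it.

Kruskal's algorithm — process edges by increasing weight (ties by edge label):
Hanoi-Oslo (1): add — endpoints in different components.
Lima-Oslo (2): add — endpoints in different components.
Oslo-Tokyo (4): add — endpoints in different components.
Oslo-Riga (5): add — endpoints in different components.
Delhi-Seoul (6): add — endpoints in different components.
Delhi-Hanoi (7): add — endpoints in different components.
Cairo-Tokyo (8): add — endpoints in different components.
Delhi-Lima (9): skip — Delhi and Lima already connected.
Cairo-Seoul (10): skip — Seoul and Cairo already connected.
Cairo-Riga (11): skip — Cairo and Riga already connected.
Cairo-Paris (12): add — endpoints in different components.
MST edge set: {Hanoi-Oslo, Lima-Oslo, Oslo-Tokyo, Oslo-Riga, Delhi-Seoul, Delhi-Hanoi, Cairo-Tokyo, Cairo-Paris}.
Of the listed edges, {Lima-Oslo, Oslo-Tokyo} are in the MST → 2.

2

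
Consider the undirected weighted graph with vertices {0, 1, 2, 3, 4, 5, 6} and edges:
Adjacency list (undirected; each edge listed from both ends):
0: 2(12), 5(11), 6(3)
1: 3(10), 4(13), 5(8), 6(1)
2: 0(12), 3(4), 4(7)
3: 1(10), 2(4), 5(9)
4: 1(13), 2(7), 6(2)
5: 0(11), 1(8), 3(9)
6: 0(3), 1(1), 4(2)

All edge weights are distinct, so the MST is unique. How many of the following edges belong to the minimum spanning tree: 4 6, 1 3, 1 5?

2

Kruskal's algorithm — process edges by increasing weight (ties by edge label):
1 6 (1): add. Components now {0} {1,6} {2} {3} {4} {5}
4 6 (2): add. Components now {0} {1,4,6} {2} {3} {5}
0 6 (3): add. Components now {0,1,4,6} {2} {3} {5}
2 3 (4): add. Components now {0,1,4,6} {2,3} {5}
2 4 (7): add. Components now {0,1,2,3,4,6} {5}
1 5 (8): add. Components now {0,1,2,3,4,5,6}
MST edge set: {1 6, 4 6, 0 6, 2 3, 2 4, 1 5}.
Of the listed edges, {4 6, 1 5} are in the MST → 2.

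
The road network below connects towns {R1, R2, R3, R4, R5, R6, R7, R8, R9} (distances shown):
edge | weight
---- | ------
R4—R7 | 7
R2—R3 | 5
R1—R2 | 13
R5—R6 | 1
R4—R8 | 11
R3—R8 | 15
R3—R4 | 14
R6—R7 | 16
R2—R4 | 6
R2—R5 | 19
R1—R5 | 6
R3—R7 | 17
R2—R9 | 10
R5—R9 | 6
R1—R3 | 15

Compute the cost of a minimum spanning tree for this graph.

Kruskal: consider edges lightest-first.
R5—R6 (1): add — endpoints in different components.
R2—R3 (5): add — endpoints in different components.
R1—R5 (6): add — endpoints in different components.
R2—R4 (6): add — endpoints in different components.
R5—R9 (6): add — endpoints in different components.
R4—R7 (7): add — endpoints in different components.
R2—R9 (10): add — endpoints in different components.
R4—R8 (11): add — endpoints in different components.
MST edges: R5—R6, R2—R3, R1—R5, R2—R4, R5—R9, R4—R7, R2—R9, R4—R8; total weight 1+5+6+6+6+7+10+11 = 52.

52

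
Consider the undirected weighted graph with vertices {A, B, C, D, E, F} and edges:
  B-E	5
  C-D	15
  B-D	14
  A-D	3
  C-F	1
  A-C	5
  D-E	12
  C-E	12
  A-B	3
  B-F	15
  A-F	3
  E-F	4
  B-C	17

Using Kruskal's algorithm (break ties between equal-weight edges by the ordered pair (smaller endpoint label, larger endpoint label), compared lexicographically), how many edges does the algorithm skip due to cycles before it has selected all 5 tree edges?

Kruskal's algorithm — process edges by increasing weight (ties by edge label):
C-F (1): add — endpoints in different components.
A-B (3): add — endpoints in different components.
A-D (3): add — endpoints in different components.
A-F (3): add — endpoints in different components.
E-F (4): add — endpoints in different components.
Edges rejected before the tree was complete: 0.

0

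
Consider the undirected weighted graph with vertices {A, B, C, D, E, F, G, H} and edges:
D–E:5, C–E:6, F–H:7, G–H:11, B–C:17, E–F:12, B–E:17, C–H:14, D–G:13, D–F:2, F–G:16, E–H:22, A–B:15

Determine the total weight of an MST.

Grow the tree from F using Prim:
Step 1: frontier [D–F 2, F–H 7, E–F 12, F–G 16] → take D–F (2); add D.
Step 2: frontier [D–E 5, D–G 13, F–H 7, E–F 12, F–G 16] → take D–E (5); add E.
Step 3: frontier [D–G 13, C–E 6, B–E 17, E–H 22, F–H 7, F–G 16] → take C–E (6); add C.
Step 4: frontier [C–H 14, B–C 17, D–G 13, B–E 17, E–H 22, F–H 7, F–G 16] → take F–H (7); add H.
Step 5: frontier [B–C 17, D–G 13, B–E 17, F–G 16, G–H 11] → take G–H (11); add G.
Step 6: frontier [B–C 17, B–E 17] → take B–C (17); add B.
Step 7: frontier [A–B 15] → take A–B (15); add A.
MST edges: D–F, D–E, C–E, F–H, G–H, B–C, A–B; total weight 2+5+6+7+11+17+15 = 63.

63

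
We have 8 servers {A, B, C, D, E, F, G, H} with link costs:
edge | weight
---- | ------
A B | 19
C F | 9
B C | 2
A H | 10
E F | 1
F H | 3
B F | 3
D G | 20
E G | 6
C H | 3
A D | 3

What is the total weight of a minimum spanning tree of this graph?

Grow the tree from G using Prim:
Step 1: cheapest edge leaving the tree is E G (6); add E.
Step 2: cheapest edge leaving the tree is E F (1); add F.
Step 3: cheapest edge leaving the tree is B F (3); add B.
Step 4: cheapest edge leaving the tree is B C (2); add C.
Step 5: cheapest edge leaving the tree is C H (3); add H.
Step 6: cheapest edge leaving the tree is A H (10); add A.
Step 7: cheapest edge leaving the tree is A D (3); add D.
MST edges: E G, E F, B F, B C, C H, A H, A D; total weight 6+1+3+2+3+10+3 = 28.

28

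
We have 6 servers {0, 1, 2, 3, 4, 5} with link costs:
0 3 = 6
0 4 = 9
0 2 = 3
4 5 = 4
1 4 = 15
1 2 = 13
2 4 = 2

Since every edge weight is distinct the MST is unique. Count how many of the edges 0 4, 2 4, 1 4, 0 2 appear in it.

Kruskal: consider edges lightest-first.
2 4 (2): add. Components now {0} {1} {2,4} {3} {5}
0 2 (3): add. Components now {0,2,4} {1} {3} {5}
4 5 (4): add. Components now {0,2,4,5} {1} {3}
0 3 (6): add. Components now {0,2,3,4,5} {1}
0 4 (9): skip — 0 and 4 already connected.
1 2 (13): add. Components now {0,1,2,3,4,5}
MST edge set: {2 4, 0 2, 4 5, 0 3, 1 2}.
Of the listed edges, {2 4, 0 2} are in the MST → 2.

2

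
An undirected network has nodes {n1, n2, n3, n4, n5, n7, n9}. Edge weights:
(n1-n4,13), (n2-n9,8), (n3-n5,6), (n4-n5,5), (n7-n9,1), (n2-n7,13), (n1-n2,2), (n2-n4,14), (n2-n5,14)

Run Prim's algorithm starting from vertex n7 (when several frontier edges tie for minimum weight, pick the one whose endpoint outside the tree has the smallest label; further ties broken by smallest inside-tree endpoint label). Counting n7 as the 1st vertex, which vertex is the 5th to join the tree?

Prim, starting at n7.
Step 1: cheapest edge leaving the tree is n7-n9 (1); add n9.
Step 2: cheapest edge leaving the tree is n2-n9 (8); add n2.
Step 3: cheapest edge leaving the tree is n1-n2 (2); add n1.
Step 4: cheapest edge leaving the tree is n1-n4 (13); add n4.
Step 5: cheapest edge leaving the tree is n4-n5 (5); add n5.
Step 6: cheapest edge leaving the tree is n3-n5 (6); add n3.
Vertex order: n7, n9, n2, n1, n4, n5, n3. The 5th vertex is n4.

n4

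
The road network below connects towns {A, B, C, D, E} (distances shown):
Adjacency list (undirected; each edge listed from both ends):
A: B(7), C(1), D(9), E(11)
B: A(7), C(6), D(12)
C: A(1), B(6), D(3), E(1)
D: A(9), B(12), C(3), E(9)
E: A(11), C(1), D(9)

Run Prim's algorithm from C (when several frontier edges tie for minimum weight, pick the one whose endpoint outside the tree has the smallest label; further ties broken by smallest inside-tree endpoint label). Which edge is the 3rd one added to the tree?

Prim, starting at C.
Step 1: frontier [A–C 1, C–E 1, C–D 3, B–C 6] → take A–C (1); add A.
Step 2: frontier [A–B 7, A–D 9, A–E 11, C–E 1, C–D 3, B–C 6] → take C–E (1); add E.
Step 3: frontier [A–B 7, A–D 9, C–D 3, B–C 6, D–E 9] → take C–D (3); add D.
Step 4: frontier [A–B 7, B–C 6, B–D 12] → take B–C (6); add B.
The 3rd edge added is C–D.

C-D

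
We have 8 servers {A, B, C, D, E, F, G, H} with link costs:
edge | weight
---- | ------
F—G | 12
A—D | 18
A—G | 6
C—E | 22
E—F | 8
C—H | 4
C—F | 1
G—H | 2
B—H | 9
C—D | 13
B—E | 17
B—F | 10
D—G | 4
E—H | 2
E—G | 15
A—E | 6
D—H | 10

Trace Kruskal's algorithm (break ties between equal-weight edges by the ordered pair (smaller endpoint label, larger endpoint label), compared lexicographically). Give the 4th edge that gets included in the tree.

C-H

Kruskal: consider edges lightest-first.
C—F (1): add — endpoints in different components.
E—H (2): add — endpoints in different components.
G—H (2): add — endpoints in different components.
C—H (4): add — endpoints in different components.
D—G (4): add — endpoints in different components.
A—E (6): add — endpoints in different components.
A—G (6): skip — A and G already connected.
E—F (8): skip — E and F already connected.
B—H (9): add — endpoints in different components.
The 4th edge added is C—H.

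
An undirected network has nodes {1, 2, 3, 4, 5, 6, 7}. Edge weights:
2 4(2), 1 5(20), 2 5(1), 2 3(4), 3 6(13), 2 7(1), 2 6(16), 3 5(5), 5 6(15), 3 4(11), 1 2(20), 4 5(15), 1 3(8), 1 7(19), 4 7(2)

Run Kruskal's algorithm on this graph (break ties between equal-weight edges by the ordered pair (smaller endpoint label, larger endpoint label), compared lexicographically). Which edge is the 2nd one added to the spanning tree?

2-7

Sort edges by weight, then run Kruskal:
2 5 (1): add. Components now {1} {2,5} {3} {4} {6} {7}
2 7 (1): add. Components now {1} {2,5,7} {3} {4} {6}
2 4 (2): add. Components now {1} {2,4,5,7} {3} {6}
4 7 (2): skip — 4 and 7 already connected.
2 3 (4): add. Components now {1} {2,3,4,5,7} {6}
3 5 (5): skip — 3 and 5 already connected.
1 3 (8): add. Components now {1,2,3,4,5,7} {6}
3 4 (11): skip — 3 and 4 already connected.
3 6 (13): add. Components now {1,2,3,4,5,6,7}
The 2nd edge added is 2 7.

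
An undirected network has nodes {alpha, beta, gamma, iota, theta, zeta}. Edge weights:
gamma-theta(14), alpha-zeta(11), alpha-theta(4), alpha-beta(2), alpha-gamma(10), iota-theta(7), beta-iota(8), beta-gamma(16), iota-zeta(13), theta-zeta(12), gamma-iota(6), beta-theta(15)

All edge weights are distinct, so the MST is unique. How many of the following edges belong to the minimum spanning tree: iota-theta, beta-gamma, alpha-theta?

2

Kruskal: consider edges lightest-first.
alpha-beta (2): add. Components now {alpha,beta} {gamma} {iota} {theta} {zeta}
alpha-theta (4): add. Components now {alpha,beta,theta} {gamma} {iota} {zeta}
gamma-iota (6): add. Components now {alpha,beta,theta} {gamma,iota} {zeta}
iota-theta (7): add. Components now {alpha,beta,gamma,iota,theta} {zeta}
beta-iota (8): skip — beta and iota already connected.
alpha-gamma (10): skip — gamma and alpha already connected.
alpha-zeta (11): add. Components now {alpha,beta,gamma,iota,theta,zeta}
MST edge set: {alpha-beta, alpha-theta, gamma-iota, iota-theta, alpha-zeta}.
Of the listed edges, {iota-theta, alpha-theta} are in the MST → 2.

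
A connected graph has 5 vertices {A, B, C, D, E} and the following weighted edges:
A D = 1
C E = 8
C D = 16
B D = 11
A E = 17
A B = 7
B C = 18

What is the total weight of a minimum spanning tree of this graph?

Prim's algorithm from D:
Step 1: frontier [A D 1, B D 11, C D 16] → take A D (1); add A.
Step 2: frontier [A B 7, A E 17, B D 11, C D 16] → take A B (7); add B.
Step 3: frontier [A E 17, B C 18, C D 16] → take C D (16); add C.
Step 4: frontier [A E 17, C E 8] → take C E (8); add E.
MST edges: A D, A B, C D, C E; total weight 1+7+16+8 = 32.

32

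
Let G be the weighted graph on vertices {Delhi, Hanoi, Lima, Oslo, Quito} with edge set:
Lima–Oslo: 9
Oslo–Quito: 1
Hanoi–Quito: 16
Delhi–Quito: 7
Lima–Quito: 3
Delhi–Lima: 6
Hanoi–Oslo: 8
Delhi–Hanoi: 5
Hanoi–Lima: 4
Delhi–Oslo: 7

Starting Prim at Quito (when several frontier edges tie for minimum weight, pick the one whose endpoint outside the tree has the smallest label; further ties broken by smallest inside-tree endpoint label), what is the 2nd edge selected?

Lima-Quito

Prim, starting at Quito.
Step 1: cheapest edge leaving the tree is Oslo–Quito (1); add Oslo.
Step 2: cheapest edge leaving the tree is Lima–Quito (3); add Lima.
Step 3: cheapest edge leaving the tree is Hanoi–Lima (4); add Hanoi.
Step 4: cheapest edge leaving the tree is Delhi–Hanoi (5); add Delhi.
The 2nd edge added is Lima–Quito.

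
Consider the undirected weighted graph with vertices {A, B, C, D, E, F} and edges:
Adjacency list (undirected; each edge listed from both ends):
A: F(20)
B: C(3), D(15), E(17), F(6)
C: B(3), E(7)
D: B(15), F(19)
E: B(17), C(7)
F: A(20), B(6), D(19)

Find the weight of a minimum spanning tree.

51

Prim's algorithm from C:
Step 1: frontier [B–C 3, C–E 7] → take B–C (3); add B.
Step 2: frontier [B–F 6, B–D 15, B–E 17, C–E 7] → take B–F (6); add F.
Step 3: frontier [B–D 15, B–E 17, C–E 7, D–F 19, A–F 20] → take C–E (7); add E.
Step 4: frontier [B–D 15, D–F 19, A–F 20] → take B–D (15); add D.
Step 5: frontier [A–F 20] → take A–F (20); add A.
MST edges: B–C, B–F, C–E, B–D, A–F; total weight 3+6+7+15+20 = 51.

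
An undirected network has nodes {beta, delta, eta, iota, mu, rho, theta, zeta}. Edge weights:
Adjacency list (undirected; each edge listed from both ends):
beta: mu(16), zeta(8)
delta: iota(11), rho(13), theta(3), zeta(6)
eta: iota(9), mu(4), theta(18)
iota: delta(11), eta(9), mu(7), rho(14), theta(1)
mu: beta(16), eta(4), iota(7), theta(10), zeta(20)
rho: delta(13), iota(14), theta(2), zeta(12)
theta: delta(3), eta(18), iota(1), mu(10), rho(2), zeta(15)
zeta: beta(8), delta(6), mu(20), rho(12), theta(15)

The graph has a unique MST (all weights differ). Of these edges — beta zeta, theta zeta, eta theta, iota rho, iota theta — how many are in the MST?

Kruskal's algorithm — process edges by increasing weight (ties by edge label):
iota theta (1): add — endpoints in different components.
rho theta (2): add — endpoints in different components.
delta theta (3): add — endpoints in different components.
eta mu (4): add — endpoints in different components.
delta zeta (6): add — endpoints in different components.
iota mu (7): add — endpoints in different components.
beta zeta (8): add — endpoints in different components.
MST edge set: {iota theta, rho theta, delta theta, eta mu, delta zeta, iota mu, beta zeta}.
Of the listed edges, {beta zeta, iota theta} are in the MST → 2.

2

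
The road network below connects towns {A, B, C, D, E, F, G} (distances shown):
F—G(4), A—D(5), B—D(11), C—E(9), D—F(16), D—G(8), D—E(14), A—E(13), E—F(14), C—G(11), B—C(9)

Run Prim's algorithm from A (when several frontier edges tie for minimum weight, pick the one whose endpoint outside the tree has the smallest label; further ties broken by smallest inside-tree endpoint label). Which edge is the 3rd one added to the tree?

F-G

Prim's algorithm from A:
Step 1: cheapest edge leaving the tree is A—D (5); add D.
Step 2: cheapest edge leaving the tree is D—G (8); add G.
Step 3: cheapest edge leaving the tree is F—G (4); add F.
Step 4: cheapest edge leaving the tree is B—D (11); add B.
Step 5: cheapest edge leaving the tree is B—C (9); add C.
Step 6: cheapest edge leaving the tree is C—E (9); add E.
The 3rd edge added is F—G.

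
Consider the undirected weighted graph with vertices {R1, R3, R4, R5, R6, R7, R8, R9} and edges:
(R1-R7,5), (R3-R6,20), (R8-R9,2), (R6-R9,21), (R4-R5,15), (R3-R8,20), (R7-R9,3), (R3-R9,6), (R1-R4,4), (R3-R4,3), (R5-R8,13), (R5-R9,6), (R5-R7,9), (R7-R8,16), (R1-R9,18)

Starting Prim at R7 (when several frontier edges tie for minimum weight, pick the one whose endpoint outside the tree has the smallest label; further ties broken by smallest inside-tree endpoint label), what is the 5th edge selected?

R3-R4

Grow the tree from R7 using Prim:
Step 1: cheapest edge leaving the tree is R7-R9 (3); add R9.
Step 2: cheapest edge leaving the tree is R8-R9 (2); add R8.
Step 3: cheapest edge leaving the tree is R1-R7 (5); add R1.
Step 4: cheapest edge leaving the tree is R1-R4 (4); add R4.
Step 5: cheapest edge leaving the tree is R3-R4 (3); add R3.
Step 6: cheapest edge leaving the tree is R5-R9 (6); add R5.
Step 7: cheapest edge leaving the tree is R3-R6 (20); add R6.
The 5th edge added is R3-R4.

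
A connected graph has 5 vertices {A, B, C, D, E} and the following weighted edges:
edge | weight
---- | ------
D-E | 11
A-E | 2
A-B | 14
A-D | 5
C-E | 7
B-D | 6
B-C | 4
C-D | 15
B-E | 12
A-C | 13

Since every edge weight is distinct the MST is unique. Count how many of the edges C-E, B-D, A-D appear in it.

Kruskal's algorithm — process edges by increasing weight (ties by edge label):
A-E (2): add. Components now {A,E} {B} {C} {D}
B-C (4): add. Components now {A,E} {B,C} {D}
A-D (5): add. Components now {A,D,E} {B,C}
B-D (6): add. Components now {A,B,C,D,E}
MST edge set: {A-E, B-C, A-D, B-D}.
Of the listed edges, {B-D, A-D} are in the MST → 2.

2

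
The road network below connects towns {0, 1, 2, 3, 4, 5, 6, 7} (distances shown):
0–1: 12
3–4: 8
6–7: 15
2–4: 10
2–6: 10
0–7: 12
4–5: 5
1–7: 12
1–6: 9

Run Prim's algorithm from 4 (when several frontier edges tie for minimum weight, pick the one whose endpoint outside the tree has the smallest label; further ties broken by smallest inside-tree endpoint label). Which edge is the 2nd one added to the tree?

Prim, starting at 4.
Step 1: frontier [4–5 5, 3–4 8, 2–4 10] → take 4–5 (5); add 5.
Step 2: frontier [3–4 8, 2–4 10] → take 3–4 (8); add 3.
Step 3: frontier [2–4 10] → take 2–4 (10); add 2.
Step 4: frontier [2–6 10] → take 2–6 (10); add 6.
Step 5: frontier [1–6 9, 6–7 15] → take 1–6 (9); add 1.
Step 6: frontier [0–1 12, 1–7 12, 6–7 15] → take 0–1 (12); add 0.
Step 7: frontier [0–7 12, 1–7 12, 6–7 15] → take 0–7 (12); add 7.
The 2nd edge added is 3–4.

3-4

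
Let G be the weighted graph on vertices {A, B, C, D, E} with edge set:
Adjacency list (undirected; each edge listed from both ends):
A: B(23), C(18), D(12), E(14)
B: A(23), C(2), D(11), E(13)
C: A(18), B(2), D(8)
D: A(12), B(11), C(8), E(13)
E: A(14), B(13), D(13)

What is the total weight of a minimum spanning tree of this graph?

Kruskal's algorithm — process edges by increasing weight (ties by edge label):
B—C (2): add. Components now {A} {B,C} {D} {E}
C—D (8): add. Components now {A} {B,C,D} {E}
B—D (11): skip — B and D already connected.
A—D (12): add. Components now {A,B,C,D} {E}
B—E (13): add. Components now {A,B,C,D,E}
MST edges: B—C, C—D, A—D, B—E; total weight 2+8+12+13 = 35.

35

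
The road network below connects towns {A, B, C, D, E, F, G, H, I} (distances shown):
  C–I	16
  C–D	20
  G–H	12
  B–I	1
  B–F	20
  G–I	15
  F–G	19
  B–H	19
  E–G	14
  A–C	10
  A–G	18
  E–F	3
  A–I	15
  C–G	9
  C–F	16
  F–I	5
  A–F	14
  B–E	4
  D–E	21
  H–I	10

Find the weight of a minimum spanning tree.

Grow the tree from G using Prim:
Step 1: cheapest edge leaving the tree is C–G (9); add C.
Step 2: cheapest edge leaving the tree is A–C (10); add A.
Step 3: cheapest edge leaving the tree is G–H (12); add H.
Step 4: cheapest edge leaving the tree is H–I (10); add I.
Step 5: cheapest edge leaving the tree is B–I (1); add B.
Step 6: cheapest edge leaving the tree is B–E (4); add E.
Step 7: cheapest edge leaving the tree is E–F (3); add F.
Step 8: cheapest edge leaving the tree is C–D (20); add D.
MST edges: C–G, A–C, G–H, H–I, B–I, B–E, E–F, C–D; total weight 9+10+12+10+1+4+3+20 = 69.

69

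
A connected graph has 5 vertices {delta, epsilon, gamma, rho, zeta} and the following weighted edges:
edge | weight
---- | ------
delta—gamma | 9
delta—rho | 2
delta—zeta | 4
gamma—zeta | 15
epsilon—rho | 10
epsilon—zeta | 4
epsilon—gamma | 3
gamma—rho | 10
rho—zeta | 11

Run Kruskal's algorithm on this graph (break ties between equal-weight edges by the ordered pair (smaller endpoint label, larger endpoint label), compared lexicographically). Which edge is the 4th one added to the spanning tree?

epsilon-zeta

Kruskal: consider edges lightest-first.
delta—rho (2): add. Components now {zeta} {epsilon} {delta,rho} {gamma}
epsilon—gamma (3): add. Components now {zeta} {epsilon,gamma} {delta,rho}
delta—zeta (4): add. Components now {delta,rho,zeta} {epsilon,gamma}
epsilon—zeta (4): add. Components now {delta,epsilon,gamma,rho,zeta}
The 4th edge added is epsilon—zeta.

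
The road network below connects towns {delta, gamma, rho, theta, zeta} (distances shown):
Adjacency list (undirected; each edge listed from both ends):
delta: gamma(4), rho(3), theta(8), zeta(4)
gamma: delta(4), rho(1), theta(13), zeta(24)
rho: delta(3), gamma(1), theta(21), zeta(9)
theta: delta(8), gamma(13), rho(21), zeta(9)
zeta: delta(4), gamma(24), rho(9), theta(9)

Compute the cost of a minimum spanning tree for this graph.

16

Prim, starting at rho.
Step 1: cheapest edge leaving the tree is gamma-rho (1); add gamma.
Step 2: cheapest edge leaving the tree is delta-rho (3); add delta.
Step 3: cheapest edge leaving the tree is delta-zeta (4); add zeta.
Step 4: cheapest edge leaving the tree is delta-theta (8); add theta.
MST edges: gamma-rho, delta-rho, delta-zeta, delta-theta; total weight 1+3+4+8 = 16.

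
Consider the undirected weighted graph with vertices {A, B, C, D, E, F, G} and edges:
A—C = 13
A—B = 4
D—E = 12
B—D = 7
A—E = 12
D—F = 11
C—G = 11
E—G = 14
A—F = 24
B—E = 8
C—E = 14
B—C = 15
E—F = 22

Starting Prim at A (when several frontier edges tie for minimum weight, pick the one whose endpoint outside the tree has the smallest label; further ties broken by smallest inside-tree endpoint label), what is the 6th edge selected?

Prim, starting at A.
Step 1: cheapest edge leaving the tree is A—B (4); add B.
Step 2: cheapest edge leaving the tree is B—D (7); add D.
Step 3: cheapest edge leaving the tree is B—E (8); add E.
Step 4: cheapest edge leaving the tree is D—F (11); add F.
Step 5: cheapest edge leaving the tree is A—C (13); add C.
Step 6: cheapest edge leaving the tree is C—G (11); add G.
The 6th edge added is C—G.

C-G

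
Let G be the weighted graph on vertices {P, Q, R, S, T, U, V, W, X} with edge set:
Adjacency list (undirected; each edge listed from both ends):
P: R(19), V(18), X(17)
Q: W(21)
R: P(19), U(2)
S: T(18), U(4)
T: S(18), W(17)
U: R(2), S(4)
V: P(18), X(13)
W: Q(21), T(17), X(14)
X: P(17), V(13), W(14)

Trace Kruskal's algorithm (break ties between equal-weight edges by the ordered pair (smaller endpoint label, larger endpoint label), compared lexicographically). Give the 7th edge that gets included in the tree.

Sort edges by weight, then run Kruskal:
R—U (2): add — endpoints in different components.
S—U (4): add — endpoints in different components.
V—X (13): add — endpoints in different components.
W—X (14): add — endpoints in different components.
P—X (17): add — endpoints in different components.
T—W (17): add — endpoints in different components.
P—V (18): skip — V and P already connected.
S—T (18): add — endpoints in different components.
P—R (19): skip — R and P already connected.
Q—W (21): add — endpoints in different components.
The 7th edge added is S—T.

S-T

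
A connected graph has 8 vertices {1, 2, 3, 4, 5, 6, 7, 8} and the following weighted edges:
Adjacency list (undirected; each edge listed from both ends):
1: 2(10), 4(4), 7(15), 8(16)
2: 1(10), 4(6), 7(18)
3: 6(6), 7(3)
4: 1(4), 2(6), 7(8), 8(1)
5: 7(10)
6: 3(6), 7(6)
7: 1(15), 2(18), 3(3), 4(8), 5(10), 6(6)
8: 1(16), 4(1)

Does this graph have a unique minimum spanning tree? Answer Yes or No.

Sort edges by weight, then run Kruskal:
4–8 (1): add — endpoints in different components.
3–7 (3): add — endpoints in different components.
1–4 (4): add — endpoints in different components.
2–4 (6): add — endpoints in different components.
3–6 (6): add — endpoints in different components.
6–7 (6): skip — 6 and 7 already connected.
4–7 (8): add — endpoints in different components.
1–2 (10): skip — 1 and 2 already connected.
5–7 (10): add — endpoints in different components.
Non-tree edge 6–7 has weight 6, equal to the heaviest edge on its tree cycle — swapping gives another MST of the same weight. Not unique.

No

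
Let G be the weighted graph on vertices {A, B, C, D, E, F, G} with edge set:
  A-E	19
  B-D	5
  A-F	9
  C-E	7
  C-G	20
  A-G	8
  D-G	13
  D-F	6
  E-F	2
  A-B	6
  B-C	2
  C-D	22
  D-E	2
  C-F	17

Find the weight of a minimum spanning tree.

25

Grow the tree from E using Prim:
Step 1: frontier [D-E 2, E-F 2, C-E 7, A-E 19] → take D-E (2); add D.
Step 2: frontier [B-D 5, D-F 6, D-G 13, C-D 22, E-F 2, C-E 7, A-E 19] → take E-F (2); add F.
Step 3: frontier [B-D 5, D-G 13, C-D 22, C-E 7, A-E 19, A-F 9, C-F 17] → take B-D (5); add B.
Step 4: frontier [B-C 2, A-B 6, D-G 13, C-D 22, C-E 7, A-E 19, A-F 9, C-F 17] → take B-C (2); add C.
Step 5: frontier [A-B 6, C-G 20, D-G 13, A-E 19, A-F 9] → take A-B (6); add A.
Step 6: frontier [A-G 8, C-G 20, D-G 13] → take A-G (8); add G.
MST edges: D-E, E-F, B-D, B-C, A-B, A-G; total weight 2+2+5+2+6+8 = 25.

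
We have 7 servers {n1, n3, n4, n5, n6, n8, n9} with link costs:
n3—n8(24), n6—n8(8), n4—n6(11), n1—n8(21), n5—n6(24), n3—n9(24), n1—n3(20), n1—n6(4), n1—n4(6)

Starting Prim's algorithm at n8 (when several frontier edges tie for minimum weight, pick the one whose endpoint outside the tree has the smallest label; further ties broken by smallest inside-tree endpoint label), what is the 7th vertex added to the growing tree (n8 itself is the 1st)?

n9

Grow the tree from n8 using Prim:
Step 1: cheapest edge leaving the tree is n6—n8 (8); add n6.
Step 2: cheapest edge leaving the tree is n1—n6 (4); add n1.
Step 3: cheapest edge leaving the tree is n1—n4 (6); add n4.
Step 4: cheapest edge leaving the tree is n1—n3 (20); add n3.
Step 5: cheapest edge leaving the tree is n5—n6 (24); add n5.
Step 6: cheapest edge leaving the tree is n3—n9 (24); add n9.
Vertex order: n8, n6, n1, n4, n3, n5, n9. The 7th vertex is n9.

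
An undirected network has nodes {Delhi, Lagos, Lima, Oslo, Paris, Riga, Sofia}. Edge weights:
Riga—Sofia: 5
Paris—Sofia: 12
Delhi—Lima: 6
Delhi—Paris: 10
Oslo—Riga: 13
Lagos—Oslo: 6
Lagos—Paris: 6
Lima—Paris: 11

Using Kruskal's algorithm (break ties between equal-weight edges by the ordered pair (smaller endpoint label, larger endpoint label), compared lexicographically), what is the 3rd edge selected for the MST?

Lagos-Oslo

Kruskal: consider edges lightest-first.
Riga—Sofia (5): add — endpoints in different components.
Delhi—Lima (6): add — endpoints in different components.
Lagos—Oslo (6): add — endpoints in different components.
Lagos—Paris (6): add — endpoints in different components.
Delhi—Paris (10): add — endpoints in different components.
Lima—Paris (11): skip — Lima and Paris already connected.
Paris—Sofia (12): add — endpoints in different components.
The 3rd edge added is Lagos—Oslo.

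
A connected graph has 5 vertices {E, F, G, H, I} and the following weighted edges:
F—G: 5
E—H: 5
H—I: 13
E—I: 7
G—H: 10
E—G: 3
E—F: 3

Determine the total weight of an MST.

18

Sort edges by weight, then run Kruskal:
E—F (3): add. Components now {E,F} {G} {H} {I}
E—G (3): add. Components now {E,F,G} {H} {I}
E—H (5): add. Components now {E,F,G,H} {I}
F—G (5): skip — F and G already connected.
E—I (7): add. Components now {E,F,G,H,I}
MST edges: E—F, E—G, E—H, E—I; total weight 3+3+5+7 = 18.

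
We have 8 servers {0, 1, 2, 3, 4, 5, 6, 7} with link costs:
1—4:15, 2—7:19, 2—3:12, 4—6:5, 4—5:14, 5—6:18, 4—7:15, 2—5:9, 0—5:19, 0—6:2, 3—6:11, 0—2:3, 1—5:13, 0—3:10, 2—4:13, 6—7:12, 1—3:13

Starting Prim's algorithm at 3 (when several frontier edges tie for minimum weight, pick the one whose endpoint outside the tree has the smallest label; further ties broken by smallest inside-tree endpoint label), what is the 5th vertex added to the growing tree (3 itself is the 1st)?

4

Grow the tree from 3 using Prim:
Step 1: cheapest edge leaving the tree is 0—3 (10); add 0.
Step 2: cheapest edge leaving the tree is 0—6 (2); add 6.
Step 3: cheapest edge leaving the tree is 0—2 (3); add 2.
Step 4: cheapest edge leaving the tree is 4—6 (5); add 4.
Step 5: cheapest edge leaving the tree is 2—5 (9); add 5.
Step 6: cheapest edge leaving the tree is 6—7 (12); add 7.
Step 7: cheapest edge leaving the tree is 1—3 (13); add 1.
Vertex order: 3, 0, 6, 2, 4, 5, 7, 1. The 5th vertex is 4.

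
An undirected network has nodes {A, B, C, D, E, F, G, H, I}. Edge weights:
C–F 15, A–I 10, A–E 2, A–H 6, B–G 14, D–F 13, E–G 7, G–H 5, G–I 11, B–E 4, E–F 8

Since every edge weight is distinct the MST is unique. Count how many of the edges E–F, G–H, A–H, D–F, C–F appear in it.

Sort edges by weight, then run Kruskal:
A–E (2): add — endpoints in different components.
B–E (4): add — endpoints in different components.
G–H (5): add — endpoints in different components.
A–H (6): add — endpoints in different components.
E–G (7): skip — E and G already connected.
E–F (8): add — endpoints in different components.
A–I (10): add — endpoints in different components.
G–I (11): skip — G and I already connected.
D–F (13): add — endpoints in different components.
B–G (14): skip — B and G already connected.
C–F (15): add — endpoints in different components.
MST edge set: {A–E, B–E, G–H, A–H, E–F, A–I, D–F, C–F}.
Of the listed edges, {E–F, G–H, A–H, D–F, C–F} are in the MST → 5.

5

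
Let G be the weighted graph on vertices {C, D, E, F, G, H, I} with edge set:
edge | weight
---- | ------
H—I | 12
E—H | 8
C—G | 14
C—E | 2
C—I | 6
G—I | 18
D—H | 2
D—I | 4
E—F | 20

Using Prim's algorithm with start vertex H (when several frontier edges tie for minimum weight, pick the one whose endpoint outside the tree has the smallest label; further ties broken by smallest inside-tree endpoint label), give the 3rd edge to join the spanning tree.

Prim, starting at H.
Step 1: cheapest edge leaving the tree is D—H (2); add D.
Step 2: cheapest edge leaving the tree is D—I (4); add I.
Step 3: cheapest edge leaving the tree is C—I (6); add C.
Step 4: cheapest edge leaving the tree is C—E (2); add E.
Step 5: cheapest edge leaving the tree is C—G (14); add G.
Step 6: cheapest edge leaving the tree is E—F (20); add F.
The 3rd edge added is C—I.

C-I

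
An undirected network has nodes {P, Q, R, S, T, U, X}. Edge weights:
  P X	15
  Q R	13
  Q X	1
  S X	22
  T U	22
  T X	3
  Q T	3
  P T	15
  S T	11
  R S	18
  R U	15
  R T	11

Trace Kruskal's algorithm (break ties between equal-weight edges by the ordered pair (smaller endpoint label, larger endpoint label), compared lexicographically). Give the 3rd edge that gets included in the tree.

Sort edges by weight, then run Kruskal:
Q X (1): add. Components now {S} {U} {Q,X} {T} {P} {R}
Q T (3): add. Components now {S} {U} {Q,T,X} {P} {R}
T X (3): skip — T and X already connected.
R T (11): add. Components now {S} {U} {Q,R,T,X} {P}
S T (11): add. Components now {Q,R,S,T,X} {U} {P}
Q R (13): skip — Q and R already connected.
P T (15): add. Components now {P,Q,R,S,T,X} {U}
P X (15): skip — P and X already connected.
R U (15): add. Components now {P,Q,R,S,T,U,X}
The 3rd edge added is R T.

R-T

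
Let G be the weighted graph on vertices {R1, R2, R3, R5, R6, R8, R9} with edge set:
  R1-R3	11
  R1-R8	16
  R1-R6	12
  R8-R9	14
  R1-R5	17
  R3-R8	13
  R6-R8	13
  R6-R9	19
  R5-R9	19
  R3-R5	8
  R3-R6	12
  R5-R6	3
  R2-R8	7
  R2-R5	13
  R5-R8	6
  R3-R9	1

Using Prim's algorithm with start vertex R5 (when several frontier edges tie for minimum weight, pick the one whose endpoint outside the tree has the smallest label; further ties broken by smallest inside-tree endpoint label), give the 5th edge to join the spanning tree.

R3-R9

Grow the tree from R5 using Prim:
Step 1: cheapest edge leaving the tree is R5-R6 (3); add R6.
Step 2: cheapest edge leaving the tree is R5-R8 (6); add R8.
Step 3: cheapest edge leaving the tree is R2-R8 (7); add R2.
Step 4: cheapest edge leaving the tree is R3-R5 (8); add R3.
Step 5: cheapest edge leaving the tree is R3-R9 (1); add R9.
Step 6: cheapest edge leaving the tree is R1-R3 (11); add R1.
The 5th edge added is R3-R9.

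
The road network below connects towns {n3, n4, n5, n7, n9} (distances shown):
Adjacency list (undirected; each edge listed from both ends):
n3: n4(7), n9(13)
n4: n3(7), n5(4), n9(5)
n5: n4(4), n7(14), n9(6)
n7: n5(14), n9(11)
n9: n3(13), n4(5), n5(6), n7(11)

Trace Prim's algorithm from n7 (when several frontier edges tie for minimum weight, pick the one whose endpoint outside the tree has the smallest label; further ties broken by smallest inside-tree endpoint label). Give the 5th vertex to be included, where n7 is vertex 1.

Grow the tree from n7 using Prim:
Step 1: cheapest edge leaving the tree is n7—n9 (11); add n9.
Step 2: cheapest edge leaving the tree is n4—n9 (5); add n4.
Step 3: cheapest edge leaving the tree is n4—n5 (4); add n5.
Step 4: cheapest edge leaving the tree is n3—n4 (7); add n3.
Vertex order: n7, n9, n4, n5, n3. The 5th vertex is n3.

n3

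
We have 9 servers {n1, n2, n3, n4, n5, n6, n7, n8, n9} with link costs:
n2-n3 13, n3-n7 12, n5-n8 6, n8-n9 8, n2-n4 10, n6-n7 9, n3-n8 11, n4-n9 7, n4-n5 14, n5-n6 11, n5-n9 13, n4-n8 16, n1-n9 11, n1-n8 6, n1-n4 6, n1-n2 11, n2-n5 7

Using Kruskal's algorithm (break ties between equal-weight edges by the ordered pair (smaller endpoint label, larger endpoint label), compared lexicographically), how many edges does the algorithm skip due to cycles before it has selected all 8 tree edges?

4

Kruskal's algorithm — process edges by increasing weight (ties by edge label):
n1-n4 (6): add — endpoints in different components.
n1-n8 (6): add — endpoints in different components.
n5-n8 (6): add — endpoints in different components.
n2-n5 (7): add — endpoints in different components.
n4-n9 (7): add — endpoints in different components.
n8-n9 (8): skip — n8 and n9 already connected.
n6-n7 (9): add — endpoints in different components.
n2-n4 (10): skip — n2 and n4 already connected.
n1-n2 (11): skip — n2 and n1 already connected.
n1-n9 (11): skip — n1 and n9 already connected.
n3-n8 (11): add — endpoints in different components.
n5-n6 (11): add — endpoints in different components.
Edges rejected before the tree was complete: 4.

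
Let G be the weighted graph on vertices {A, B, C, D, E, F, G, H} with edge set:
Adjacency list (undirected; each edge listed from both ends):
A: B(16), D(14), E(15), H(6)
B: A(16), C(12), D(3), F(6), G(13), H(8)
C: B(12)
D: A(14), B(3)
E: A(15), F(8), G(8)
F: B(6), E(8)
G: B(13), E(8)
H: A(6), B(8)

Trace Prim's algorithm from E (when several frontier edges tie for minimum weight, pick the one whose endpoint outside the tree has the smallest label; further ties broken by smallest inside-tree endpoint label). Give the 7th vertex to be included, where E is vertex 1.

Grow the tree from E using Prim:
Step 1: frontier [E–F 8, E–G 8, A–E 15] → take E–F (8); add F.
Step 2: frontier [E–G 8, A–E 15, B–F 6] → take B–F (6); add B.
Step 3: frontier [B–D 3, B–H 8, B–C 12, B–G 13, A–B 16, E–G 8, A–E 15] → take B–D (3); add D.
Step 4: frontier [B–H 8, B–C 12, B–G 13, A–B 16, A–D 14, E–G 8, A–E 15] → take E–G (8); add G.
Step 5: frontier [B–H 8, B–C 12, A–B 16, A–D 14, A–E 15] → take B–H (8); add H.
Step 6: frontier [B–C 12, A–B 16, A–D 14, A–E 15, A–H 6] → take A–H (6); add A.
Step 7: frontier [B–C 12] → take B–C (12); add C.
Vertex order: E, F, B, D, G, H, A, C. The 7th vertex is A.

A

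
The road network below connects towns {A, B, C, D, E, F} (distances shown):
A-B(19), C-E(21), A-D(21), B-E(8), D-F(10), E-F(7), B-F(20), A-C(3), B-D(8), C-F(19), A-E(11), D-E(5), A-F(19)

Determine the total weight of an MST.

34

Grow the tree from B using Prim:
Step 1: frontier [B-D 8, B-E 8, A-B 19, B-F 20] → take B-D (8); add D.
Step 2: frontier [B-E 8, A-B 19, B-F 20, D-E 5, D-F 10, A-D 21] → take D-E (5); add E.
Step 3: frontier [A-B 19, B-F 20, D-F 10, A-D 21, E-F 7, A-E 11, C-E 21] → take E-F (7); add F.
Step 4: frontier [A-B 19, A-D 21, A-E 11, C-E 21, A-F 19, C-F 19] → take A-E (11); add A.
Step 5: frontier [A-C 3, C-E 21, C-F 19] → take A-C (3); add C.
MST edges: B-D, D-E, E-F, A-E, A-C; total weight 8+5+7+11+3 = 34.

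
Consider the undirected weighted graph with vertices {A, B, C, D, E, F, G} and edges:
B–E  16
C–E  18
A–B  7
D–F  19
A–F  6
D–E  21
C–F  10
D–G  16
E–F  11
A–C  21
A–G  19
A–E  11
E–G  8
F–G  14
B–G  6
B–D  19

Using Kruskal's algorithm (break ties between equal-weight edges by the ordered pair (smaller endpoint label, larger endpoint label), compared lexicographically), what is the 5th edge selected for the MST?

Sort edges by weight, then run Kruskal:
A–F (6): add. Components now {A,F} {B} {C} {D} {E} {G}
B–G (6): add. Components now {A,F} {B,G} {C} {D} {E}
A–B (7): add. Components now {A,B,F,G} {C} {D} {E}
E–G (8): add. Components now {A,B,E,F,G} {C} {D}
C–F (10): add. Components now {A,B,C,E,F,G} {D}
A–E (11): skip — A and E already connected.
E–F (11): skip — E and F already connected.
F–G (14): skip — F and G already connected.
B–E (16): skip — B and E already connected.
D–G (16): add. Components now {A,B,C,D,E,F,G}
The 5th edge added is C–F.

C-F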